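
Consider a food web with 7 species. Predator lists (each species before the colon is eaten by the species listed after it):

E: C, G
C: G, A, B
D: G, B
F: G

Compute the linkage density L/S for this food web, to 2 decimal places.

L/S = 1.14

There are L = 8 links among S = 7 species.
L/S = 8/7 = 1.1429 ≈ 1.14.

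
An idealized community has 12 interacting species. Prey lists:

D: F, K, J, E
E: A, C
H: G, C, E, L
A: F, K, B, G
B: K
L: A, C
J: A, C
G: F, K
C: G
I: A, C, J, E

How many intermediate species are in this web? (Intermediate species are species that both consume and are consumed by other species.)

Intermediate species (has both prey and predators): B, G, A, C, J, E, L.
Count: 7.

7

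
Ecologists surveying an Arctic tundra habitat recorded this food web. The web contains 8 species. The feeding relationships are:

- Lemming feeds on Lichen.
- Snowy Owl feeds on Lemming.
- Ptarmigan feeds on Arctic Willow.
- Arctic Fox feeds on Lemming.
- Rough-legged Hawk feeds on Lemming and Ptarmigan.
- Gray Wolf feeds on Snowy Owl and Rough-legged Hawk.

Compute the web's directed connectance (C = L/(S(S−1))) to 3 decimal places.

The web has S = 8 species and L = 8 feeding links.
C = L / (S(S−1)) = 8 / 56 = 0.1429 ≈ 0.143.

C = 0.143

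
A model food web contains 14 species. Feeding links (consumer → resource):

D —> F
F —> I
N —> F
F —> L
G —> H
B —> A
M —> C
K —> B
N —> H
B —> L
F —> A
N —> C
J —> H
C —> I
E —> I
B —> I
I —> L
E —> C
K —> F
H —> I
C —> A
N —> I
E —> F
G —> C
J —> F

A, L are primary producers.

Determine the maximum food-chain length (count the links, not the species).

One longest chain: L → I → H → N.
It has 4 species and 3 links.

3 links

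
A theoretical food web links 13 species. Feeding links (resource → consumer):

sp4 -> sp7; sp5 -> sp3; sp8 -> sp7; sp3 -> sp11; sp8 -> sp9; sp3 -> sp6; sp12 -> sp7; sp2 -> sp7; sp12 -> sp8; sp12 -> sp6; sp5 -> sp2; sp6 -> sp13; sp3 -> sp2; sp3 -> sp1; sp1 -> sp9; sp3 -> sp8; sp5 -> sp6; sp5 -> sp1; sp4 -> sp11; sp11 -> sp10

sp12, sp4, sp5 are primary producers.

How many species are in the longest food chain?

4 species

One longest chain: sp5 → sp3 → sp11 → sp10.
It has 4 species and 3 links.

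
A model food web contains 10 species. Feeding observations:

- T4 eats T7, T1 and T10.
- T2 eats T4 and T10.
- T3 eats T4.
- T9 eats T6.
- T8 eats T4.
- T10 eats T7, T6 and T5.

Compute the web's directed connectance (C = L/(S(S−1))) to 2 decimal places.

The web has S = 10 species and L = 11 feeding links.
C = L / (S(S−1)) = 11 / 90 = 0.1222 ≈ 0.12.

C = 0.12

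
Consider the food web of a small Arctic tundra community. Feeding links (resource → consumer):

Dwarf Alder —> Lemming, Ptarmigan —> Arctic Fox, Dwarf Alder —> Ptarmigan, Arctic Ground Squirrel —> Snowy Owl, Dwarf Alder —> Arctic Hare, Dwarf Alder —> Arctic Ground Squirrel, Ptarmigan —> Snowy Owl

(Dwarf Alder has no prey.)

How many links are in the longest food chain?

One longest chain: Dwarf Alder → Ptarmigan → Arctic Fox.
It has 3 species and 2 links.

2 links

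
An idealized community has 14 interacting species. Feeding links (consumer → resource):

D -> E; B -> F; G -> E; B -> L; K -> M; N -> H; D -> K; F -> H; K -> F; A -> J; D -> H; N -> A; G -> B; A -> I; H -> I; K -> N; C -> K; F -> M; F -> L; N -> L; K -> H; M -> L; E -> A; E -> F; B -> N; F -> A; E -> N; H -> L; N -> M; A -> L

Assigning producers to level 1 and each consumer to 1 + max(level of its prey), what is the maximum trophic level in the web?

5

Producers (level 1): I, J, L.
I → H → N → E → D gives D level 5.
No species has a prey at level 5, so no species reaches level 6.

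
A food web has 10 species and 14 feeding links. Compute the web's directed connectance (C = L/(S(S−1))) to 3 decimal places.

The web has S = 10 species and L = 14 feeding links.
C = L / (S(S−1)) = 14 / 90 = 0.1556 ≈ 0.156.

C = 0.156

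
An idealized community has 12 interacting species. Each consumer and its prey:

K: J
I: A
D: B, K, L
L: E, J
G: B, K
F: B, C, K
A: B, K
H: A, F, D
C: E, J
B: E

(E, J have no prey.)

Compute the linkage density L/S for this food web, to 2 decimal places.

L/S = 1.67

There are L = 20 links among S = 12 species.
L/S = 20/12 = 1.6667 ≈ 1.67.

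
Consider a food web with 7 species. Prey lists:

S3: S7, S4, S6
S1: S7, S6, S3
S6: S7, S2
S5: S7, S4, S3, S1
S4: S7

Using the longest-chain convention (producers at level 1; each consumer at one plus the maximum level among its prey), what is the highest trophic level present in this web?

5

Producers (level 1): S7, S2.
S7 → S4 → S3 → S1 → S5 gives S5 level 5.
No species has a prey at level 5, so no species reaches level 6.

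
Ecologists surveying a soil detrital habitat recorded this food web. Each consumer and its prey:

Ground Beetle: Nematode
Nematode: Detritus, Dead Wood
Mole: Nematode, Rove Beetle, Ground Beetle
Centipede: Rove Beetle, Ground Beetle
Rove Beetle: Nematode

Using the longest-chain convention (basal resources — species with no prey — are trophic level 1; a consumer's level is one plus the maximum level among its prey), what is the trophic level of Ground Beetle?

Trophic level 3

Detritus has no prey (basal) → level 1.
Nematode eats Detritus (level 1); other prey at levels: Dead Wood 1 → level 2.
Ground Beetle eats Nematode → level 3.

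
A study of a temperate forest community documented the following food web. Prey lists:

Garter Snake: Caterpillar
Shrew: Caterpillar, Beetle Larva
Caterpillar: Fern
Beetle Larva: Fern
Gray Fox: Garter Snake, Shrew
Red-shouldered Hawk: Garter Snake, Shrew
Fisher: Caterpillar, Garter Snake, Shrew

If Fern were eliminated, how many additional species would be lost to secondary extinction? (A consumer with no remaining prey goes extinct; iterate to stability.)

7

Remove Fern.
Round 1: Caterpillar (all prey gone), Beetle Larva (all prey gone) → extinct.
Round 2: Garter Snake (all prey gone), Shrew (all prey gone) → extinct.
Round 3: Fisher (all prey gone), Gray Fox (all prey gone), Red-shouldered Hawk (all prey gone) → extinct.
No further losses. Total secondary extinctions: 7.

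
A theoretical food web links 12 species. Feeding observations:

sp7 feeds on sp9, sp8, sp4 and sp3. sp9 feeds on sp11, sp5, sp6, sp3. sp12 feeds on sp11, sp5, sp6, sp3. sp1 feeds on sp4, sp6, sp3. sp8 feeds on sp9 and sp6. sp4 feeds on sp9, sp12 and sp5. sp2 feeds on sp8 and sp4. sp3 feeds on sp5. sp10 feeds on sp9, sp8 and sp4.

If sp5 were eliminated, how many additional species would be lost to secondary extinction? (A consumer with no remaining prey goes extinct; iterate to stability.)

1

Remove sp5.
Round 1: sp3 (all prey gone) → extinct.
No further losses. Total secondary extinctions: 1.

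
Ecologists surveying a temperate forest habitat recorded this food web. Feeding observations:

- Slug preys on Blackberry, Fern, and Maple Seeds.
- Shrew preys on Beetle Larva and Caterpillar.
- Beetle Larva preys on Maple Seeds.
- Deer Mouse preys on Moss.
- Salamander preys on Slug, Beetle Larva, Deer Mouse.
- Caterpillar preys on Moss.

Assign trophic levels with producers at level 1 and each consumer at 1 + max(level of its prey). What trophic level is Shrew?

Trophic level 3

Maple Seeds is a producer → level 1.
Beetle Larva eats Maple Seeds → level 2.
Shrew eats Beetle Larva (level 2); other prey at levels: Caterpillar 2 → level 3.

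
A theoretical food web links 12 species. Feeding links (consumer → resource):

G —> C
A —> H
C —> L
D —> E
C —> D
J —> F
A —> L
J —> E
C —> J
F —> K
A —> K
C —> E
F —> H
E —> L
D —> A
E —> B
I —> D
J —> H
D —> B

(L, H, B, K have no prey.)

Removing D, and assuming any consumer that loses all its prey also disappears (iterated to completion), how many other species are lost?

1

Remove D.
Round 1: I (all prey gone) → extinct.
No further losses. Total secondary extinctions: 1.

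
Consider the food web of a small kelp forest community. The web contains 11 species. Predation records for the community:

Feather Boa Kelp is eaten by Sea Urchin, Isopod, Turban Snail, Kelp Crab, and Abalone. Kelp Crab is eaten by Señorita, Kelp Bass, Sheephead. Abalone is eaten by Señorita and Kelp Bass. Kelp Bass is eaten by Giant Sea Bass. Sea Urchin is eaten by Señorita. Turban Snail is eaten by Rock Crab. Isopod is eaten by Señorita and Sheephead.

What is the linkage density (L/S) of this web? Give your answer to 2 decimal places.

L/S = 1.36

There are L = 15 links among S = 11 species.
L/S = 15/11 = 1.3636 ≈ 1.36.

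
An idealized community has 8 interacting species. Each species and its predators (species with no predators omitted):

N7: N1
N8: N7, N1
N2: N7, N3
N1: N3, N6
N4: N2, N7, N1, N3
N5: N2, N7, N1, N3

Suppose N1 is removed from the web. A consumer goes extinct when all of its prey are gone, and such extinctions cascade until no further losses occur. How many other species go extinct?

1

Remove N1.
Round 1: N6 (all prey gone) → extinct.
No further losses. Total secondary extinctions: 1.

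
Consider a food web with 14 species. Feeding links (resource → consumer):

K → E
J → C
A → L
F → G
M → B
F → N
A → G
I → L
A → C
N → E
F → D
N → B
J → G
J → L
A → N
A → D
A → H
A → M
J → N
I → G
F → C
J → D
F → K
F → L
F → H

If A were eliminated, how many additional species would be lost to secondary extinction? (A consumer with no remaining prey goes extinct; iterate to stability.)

1

Remove A.
Round 1: M (all prey gone) → extinct.
No further losses. Total secondary extinctions: 1.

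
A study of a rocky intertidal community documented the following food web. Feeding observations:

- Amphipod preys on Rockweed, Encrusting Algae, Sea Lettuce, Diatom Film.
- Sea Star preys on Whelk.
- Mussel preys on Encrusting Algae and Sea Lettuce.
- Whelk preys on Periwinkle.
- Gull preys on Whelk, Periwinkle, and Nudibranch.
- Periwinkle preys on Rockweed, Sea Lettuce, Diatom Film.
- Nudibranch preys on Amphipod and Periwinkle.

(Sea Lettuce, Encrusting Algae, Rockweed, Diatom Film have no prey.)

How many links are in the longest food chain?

One longest chain: Sea Lettuce → Periwinkle → Whelk → Sea Star.
It has 4 species and 3 links.

3 links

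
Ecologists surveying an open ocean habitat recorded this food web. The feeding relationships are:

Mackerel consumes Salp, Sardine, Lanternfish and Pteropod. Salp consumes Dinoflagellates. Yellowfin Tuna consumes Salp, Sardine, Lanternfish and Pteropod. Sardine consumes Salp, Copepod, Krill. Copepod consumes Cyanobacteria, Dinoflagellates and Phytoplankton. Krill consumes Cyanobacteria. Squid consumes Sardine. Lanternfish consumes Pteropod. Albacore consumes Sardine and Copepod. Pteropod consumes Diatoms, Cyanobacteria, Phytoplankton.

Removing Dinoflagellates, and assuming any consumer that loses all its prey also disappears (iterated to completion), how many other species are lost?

Remove Dinoflagellates.
Round 1: Salp (all prey gone) → extinct.
No further losses. Total secondary extinctions: 1.

1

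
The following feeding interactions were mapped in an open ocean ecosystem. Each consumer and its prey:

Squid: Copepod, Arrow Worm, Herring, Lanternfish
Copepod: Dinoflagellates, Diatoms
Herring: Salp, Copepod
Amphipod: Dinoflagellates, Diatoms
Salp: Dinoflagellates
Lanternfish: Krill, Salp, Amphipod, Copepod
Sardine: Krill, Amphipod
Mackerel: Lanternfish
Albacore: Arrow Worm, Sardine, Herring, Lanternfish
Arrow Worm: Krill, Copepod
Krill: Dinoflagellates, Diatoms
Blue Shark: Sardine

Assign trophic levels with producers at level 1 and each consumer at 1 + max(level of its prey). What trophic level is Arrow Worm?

Trophic level 3

Dinoflagellates is a producer → level 1.
Krill eats Dinoflagellates (level 1); other prey at levels: Diatoms 1 → level 2.
Arrow Worm eats Krill (level 2); other prey at levels: Copepod 2 → level 3.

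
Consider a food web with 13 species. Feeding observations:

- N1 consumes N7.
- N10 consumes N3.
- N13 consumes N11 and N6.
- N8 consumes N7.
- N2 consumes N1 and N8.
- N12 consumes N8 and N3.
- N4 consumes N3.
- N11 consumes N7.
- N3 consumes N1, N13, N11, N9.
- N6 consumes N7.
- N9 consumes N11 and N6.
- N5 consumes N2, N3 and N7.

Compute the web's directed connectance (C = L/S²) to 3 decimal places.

C = 0.124

The web has S = 13 species and L = 21 feeding links.
C = L / S² = 21 / 169 = 0.1243 ≈ 0.124.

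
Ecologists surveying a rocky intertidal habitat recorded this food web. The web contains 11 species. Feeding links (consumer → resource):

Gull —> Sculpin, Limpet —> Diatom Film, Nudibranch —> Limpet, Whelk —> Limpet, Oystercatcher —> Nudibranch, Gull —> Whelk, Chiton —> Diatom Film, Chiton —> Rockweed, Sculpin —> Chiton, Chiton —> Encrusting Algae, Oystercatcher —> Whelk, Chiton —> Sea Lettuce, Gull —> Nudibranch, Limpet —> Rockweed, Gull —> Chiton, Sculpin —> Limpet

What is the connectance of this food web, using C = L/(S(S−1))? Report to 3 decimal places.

The web has S = 11 species and L = 16 feeding links.
C = L / (S(S−1)) = 16 / 110 = 0.1455 ≈ 0.145.

C = 0.145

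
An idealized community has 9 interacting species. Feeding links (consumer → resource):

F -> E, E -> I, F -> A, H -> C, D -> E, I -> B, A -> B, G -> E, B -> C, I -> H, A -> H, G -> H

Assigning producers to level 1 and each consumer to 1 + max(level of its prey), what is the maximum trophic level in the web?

Producers (level 1): C.
C → H → I → E → D gives D level 5.
No species has a prey at level 5, so no species reaches level 6.

5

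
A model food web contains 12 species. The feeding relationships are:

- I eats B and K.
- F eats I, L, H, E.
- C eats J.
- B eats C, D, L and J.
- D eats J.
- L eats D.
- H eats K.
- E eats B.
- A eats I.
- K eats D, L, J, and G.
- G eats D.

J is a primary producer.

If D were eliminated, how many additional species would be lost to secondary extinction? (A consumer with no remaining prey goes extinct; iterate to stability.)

2

Remove D.
Round 1: G (all prey gone), L (all prey gone) → extinct.
No further losses. Total secondary extinctions: 2.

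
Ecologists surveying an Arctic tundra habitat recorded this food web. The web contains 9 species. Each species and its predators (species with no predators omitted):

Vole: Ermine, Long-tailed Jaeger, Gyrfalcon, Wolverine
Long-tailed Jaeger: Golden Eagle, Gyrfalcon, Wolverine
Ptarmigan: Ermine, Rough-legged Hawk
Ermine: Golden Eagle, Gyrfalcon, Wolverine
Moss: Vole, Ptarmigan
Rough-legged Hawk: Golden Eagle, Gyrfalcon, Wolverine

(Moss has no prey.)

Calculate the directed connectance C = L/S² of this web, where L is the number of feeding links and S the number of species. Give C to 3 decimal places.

C = 0.210

The web has S = 9 species and L = 17 feeding links.
C = L / S² = 17 / 81 = 0.2099 ≈ 0.210.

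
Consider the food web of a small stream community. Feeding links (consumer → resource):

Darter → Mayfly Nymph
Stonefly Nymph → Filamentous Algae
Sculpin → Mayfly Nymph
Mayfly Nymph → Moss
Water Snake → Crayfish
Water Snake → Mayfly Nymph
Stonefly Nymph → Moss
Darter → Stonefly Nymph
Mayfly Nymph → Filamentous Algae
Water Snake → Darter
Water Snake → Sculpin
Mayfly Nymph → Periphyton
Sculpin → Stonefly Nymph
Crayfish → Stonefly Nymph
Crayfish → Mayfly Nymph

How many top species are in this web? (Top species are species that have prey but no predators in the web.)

1

Top species (has prey, but nothing eats it): Water Snake.
Count: 1.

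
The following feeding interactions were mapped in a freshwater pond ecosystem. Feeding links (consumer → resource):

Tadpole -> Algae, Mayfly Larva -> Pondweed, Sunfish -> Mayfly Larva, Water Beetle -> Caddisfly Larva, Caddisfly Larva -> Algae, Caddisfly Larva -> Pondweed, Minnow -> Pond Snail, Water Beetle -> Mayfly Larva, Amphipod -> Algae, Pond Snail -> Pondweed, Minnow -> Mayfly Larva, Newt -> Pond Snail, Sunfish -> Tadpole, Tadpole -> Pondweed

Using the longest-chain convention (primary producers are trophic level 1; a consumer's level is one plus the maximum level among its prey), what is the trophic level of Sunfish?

Trophic level 3

Pondweed is a producer → level 1.
Mayfly Larva eats Pondweed → level 2.
Sunfish eats Mayfly Larva (level 2); other prey at levels: Tadpole 2 → level 3.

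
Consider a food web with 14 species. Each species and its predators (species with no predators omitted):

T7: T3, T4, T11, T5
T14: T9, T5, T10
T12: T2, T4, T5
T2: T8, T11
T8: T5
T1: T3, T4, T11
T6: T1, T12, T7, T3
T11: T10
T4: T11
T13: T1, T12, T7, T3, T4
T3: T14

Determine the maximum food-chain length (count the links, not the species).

4 links

One longest chain: T13 → T1 → T3 → T14 → T9.
It has 5 species and 4 links.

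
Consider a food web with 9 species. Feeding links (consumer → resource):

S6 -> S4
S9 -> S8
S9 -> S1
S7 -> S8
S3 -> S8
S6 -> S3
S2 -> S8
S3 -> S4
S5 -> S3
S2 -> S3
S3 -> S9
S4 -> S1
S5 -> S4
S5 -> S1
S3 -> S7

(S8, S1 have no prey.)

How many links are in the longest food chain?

One longest chain: S1 → S4 → S3 → S5.
It has 4 species and 3 links.

3 links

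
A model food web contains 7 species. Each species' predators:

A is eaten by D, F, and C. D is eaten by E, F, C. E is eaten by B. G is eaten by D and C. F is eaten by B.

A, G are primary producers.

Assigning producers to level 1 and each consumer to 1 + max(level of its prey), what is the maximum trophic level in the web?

Producers (level 1): A, G.
A → D → F → B gives B level 4.
No species has a prey at level 4, so no species reaches level 5.

4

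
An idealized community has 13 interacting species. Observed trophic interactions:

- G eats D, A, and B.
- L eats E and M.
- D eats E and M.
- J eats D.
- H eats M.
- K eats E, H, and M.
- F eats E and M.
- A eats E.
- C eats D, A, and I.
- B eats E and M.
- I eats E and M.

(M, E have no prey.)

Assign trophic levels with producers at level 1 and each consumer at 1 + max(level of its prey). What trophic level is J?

Trophic level 3

M is a producer → level 1.
D eats M (level 1); other prey at levels: E 1 → level 2.
J eats D → level 3.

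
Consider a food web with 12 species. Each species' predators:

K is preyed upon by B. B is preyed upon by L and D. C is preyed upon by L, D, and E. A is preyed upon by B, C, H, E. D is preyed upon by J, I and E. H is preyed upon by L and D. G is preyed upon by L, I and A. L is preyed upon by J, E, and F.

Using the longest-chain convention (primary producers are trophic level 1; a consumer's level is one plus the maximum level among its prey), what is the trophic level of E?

Trophic level 5

G is a producer → level 1.
A eats G → level 2.
C eats A → level 3.
L eats C (level 3); other prey at levels: G 1, H 3, B 3 → level 4.
E eats L (level 4); other prey at levels: A 2, C 3, D 4 → level 5.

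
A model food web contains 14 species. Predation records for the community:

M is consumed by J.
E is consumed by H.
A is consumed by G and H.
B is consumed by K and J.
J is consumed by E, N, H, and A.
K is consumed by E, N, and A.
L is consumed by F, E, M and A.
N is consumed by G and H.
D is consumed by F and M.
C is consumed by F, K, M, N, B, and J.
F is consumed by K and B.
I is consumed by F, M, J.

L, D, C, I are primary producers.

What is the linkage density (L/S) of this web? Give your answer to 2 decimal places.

There are L = 32 links among S = 14 species.
L/S = 32/14 = 2.2857 ≈ 2.29.

L/S = 2.29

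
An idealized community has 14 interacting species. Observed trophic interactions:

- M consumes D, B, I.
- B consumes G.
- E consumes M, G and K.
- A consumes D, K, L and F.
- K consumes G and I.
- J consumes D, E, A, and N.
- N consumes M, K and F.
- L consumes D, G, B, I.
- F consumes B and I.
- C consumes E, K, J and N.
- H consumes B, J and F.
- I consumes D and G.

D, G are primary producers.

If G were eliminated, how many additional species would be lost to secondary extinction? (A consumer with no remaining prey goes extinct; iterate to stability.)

1

Remove G.
Round 1: B (all prey gone) → extinct.
No further losses. Total secondary extinctions: 1.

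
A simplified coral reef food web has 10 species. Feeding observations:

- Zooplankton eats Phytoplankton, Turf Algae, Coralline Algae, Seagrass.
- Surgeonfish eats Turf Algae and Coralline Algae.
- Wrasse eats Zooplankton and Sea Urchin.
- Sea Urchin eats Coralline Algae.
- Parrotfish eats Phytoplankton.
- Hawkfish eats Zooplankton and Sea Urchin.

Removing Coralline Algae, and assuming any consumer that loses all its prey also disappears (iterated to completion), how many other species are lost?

1

Remove Coralline Algae.
Round 1: Sea Urchin (all prey gone) → extinct.
No further losses. Total secondary extinctions: 1.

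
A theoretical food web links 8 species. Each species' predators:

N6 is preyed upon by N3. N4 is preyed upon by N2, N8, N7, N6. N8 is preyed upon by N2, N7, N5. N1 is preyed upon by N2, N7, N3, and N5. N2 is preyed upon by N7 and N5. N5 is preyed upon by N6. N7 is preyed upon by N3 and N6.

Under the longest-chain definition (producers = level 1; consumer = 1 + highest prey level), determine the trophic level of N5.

Trophic level 4

N4 is a producer → level 1.
N8 eats N4 → level 2.
N2 eats N8 (level 2); other prey at levels: N4 1, N1 1 → level 3.
N5 eats N2 (level 3); other prey at levels: N1 1, N8 2 → level 4.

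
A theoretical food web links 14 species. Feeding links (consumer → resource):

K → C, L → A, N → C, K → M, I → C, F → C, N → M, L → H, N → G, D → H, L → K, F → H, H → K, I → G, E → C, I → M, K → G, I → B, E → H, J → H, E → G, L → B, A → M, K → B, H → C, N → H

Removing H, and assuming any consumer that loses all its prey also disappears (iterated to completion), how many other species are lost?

Remove H.
Round 1: D (all prey gone), J (all prey gone) → extinct.
No further losses. Total secondary extinctions: 2.

2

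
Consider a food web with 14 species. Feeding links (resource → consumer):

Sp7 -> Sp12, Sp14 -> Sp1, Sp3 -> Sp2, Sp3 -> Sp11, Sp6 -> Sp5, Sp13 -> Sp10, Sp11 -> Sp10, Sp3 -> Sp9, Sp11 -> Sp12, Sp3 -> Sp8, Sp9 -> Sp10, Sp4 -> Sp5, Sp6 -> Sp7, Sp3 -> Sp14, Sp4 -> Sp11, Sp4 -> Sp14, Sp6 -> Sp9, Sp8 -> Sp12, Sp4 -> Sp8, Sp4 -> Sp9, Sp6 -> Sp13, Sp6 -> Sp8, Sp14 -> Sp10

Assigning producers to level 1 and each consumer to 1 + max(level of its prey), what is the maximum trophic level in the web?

Producers (level 1): Sp3, Sp4, Sp6.
Sp3 → Sp11 → Sp12 gives Sp12 level 3.
No species has a prey at level 3, so no species reaches level 4.

3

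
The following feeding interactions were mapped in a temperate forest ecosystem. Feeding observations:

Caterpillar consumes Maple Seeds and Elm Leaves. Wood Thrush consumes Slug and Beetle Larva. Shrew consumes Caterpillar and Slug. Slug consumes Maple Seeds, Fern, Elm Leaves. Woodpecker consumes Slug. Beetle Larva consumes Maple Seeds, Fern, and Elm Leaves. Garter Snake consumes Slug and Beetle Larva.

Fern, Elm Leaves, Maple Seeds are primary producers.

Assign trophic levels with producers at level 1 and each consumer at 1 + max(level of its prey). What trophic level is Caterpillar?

Elm Leaves is a producer → level 1.
Caterpillar eats Elm Leaves (level 1); other prey at levels: Maple Seeds 1 → level 2.

Trophic level 2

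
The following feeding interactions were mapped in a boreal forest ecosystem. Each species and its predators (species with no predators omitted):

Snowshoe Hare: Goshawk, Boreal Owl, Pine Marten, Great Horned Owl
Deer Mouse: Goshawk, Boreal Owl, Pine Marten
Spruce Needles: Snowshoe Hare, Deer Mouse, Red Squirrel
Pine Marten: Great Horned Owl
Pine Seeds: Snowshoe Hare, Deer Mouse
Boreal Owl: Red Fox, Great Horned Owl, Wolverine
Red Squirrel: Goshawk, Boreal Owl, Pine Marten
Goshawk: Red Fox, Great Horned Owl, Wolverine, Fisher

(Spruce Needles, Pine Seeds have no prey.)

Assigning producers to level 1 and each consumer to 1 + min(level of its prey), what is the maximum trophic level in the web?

4

Producers (level 1): Spruce Needles, Pine Seeds.
Following each consumer down to its lowest-level prey: Spruce Needles → Snowshoe Hare → Goshawk → Fisher (levels 1 through 4).
All prey of Fisher (Goshawk 3) are at level 3 or above, so Fisher is at level 1 + 3 = 4.
Every consumer has at least one prey at level 3 or below, so none exceeds level 4.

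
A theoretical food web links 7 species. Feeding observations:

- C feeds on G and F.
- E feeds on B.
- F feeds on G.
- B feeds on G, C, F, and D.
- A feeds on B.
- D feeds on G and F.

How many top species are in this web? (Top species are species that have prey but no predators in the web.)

2

Top species (has prey, but nothing eats it): A, E.
Count: 2.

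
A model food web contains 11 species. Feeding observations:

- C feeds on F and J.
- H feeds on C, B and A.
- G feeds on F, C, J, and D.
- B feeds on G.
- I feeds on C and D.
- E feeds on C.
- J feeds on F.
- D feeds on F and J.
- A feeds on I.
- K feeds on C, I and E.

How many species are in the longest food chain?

6 species

One longest chain: F → J → D → I → A → H.
It has 6 species and 5 links.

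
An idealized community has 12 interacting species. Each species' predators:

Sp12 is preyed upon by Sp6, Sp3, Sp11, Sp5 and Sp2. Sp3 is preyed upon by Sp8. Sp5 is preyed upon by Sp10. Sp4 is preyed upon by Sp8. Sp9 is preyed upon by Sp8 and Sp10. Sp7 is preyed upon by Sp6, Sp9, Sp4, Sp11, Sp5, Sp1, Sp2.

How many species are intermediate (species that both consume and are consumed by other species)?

4

Intermediate species (has both prey and predators): Sp9, Sp3, Sp5, Sp4.
Count: 4.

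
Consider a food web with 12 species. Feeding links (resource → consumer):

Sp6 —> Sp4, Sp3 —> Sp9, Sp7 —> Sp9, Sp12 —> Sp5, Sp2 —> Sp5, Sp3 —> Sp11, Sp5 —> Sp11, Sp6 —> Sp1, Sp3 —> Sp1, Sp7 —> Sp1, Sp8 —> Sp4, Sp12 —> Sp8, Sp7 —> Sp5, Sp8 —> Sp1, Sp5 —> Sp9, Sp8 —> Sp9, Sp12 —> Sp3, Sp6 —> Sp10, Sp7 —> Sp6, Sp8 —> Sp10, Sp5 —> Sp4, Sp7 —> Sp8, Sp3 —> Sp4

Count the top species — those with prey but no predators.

Top species (has prey, but nothing eats it): Sp10, Sp9, Sp4, Sp1, Sp11.
Count: 5.

5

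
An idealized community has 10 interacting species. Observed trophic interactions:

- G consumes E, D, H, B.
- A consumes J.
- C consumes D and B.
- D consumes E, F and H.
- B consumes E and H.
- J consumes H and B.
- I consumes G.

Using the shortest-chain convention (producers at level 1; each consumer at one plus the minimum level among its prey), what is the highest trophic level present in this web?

3

Producers (level 1): H, E, F.
Following each consumer down to its lowest-level prey: H → G → I (levels 1 through 3).
All prey of I (G 2) are at level 2 or above, so I is at level 1 + 2 = 3.
Every consumer has at least one prey at level 2 or below, so none exceeds level 3.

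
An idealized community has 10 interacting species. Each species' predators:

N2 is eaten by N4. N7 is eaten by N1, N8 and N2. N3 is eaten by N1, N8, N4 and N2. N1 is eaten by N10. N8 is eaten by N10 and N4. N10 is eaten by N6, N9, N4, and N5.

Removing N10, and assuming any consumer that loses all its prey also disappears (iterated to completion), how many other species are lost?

Remove N10.
Round 1: N6 (all prey gone), N5 (all prey gone), N9 (all prey gone) → extinct.
No further losses. Total secondary extinctions: 3.

3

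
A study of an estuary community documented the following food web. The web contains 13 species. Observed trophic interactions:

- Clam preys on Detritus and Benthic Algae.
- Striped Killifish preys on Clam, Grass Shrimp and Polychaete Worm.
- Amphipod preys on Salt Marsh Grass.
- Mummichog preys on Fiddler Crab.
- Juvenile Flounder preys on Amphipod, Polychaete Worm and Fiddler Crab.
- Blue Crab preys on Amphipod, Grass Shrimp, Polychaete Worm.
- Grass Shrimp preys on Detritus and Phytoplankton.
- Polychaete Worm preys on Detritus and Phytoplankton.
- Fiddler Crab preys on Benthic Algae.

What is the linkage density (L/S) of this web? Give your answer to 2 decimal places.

L/S = 1.38

There are L = 18 links among S = 13 species.
L/S = 18/13 = 1.3846 ≈ 1.38.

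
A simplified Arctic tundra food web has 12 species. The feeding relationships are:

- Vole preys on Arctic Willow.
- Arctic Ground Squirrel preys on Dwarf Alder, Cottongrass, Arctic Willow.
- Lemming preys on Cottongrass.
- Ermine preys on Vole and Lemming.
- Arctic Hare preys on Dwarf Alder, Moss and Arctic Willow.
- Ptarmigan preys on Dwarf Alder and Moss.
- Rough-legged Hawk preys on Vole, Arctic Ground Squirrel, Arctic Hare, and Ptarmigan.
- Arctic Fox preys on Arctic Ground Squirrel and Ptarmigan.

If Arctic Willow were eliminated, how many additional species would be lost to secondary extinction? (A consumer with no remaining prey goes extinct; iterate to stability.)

Remove Arctic Willow.
Round 1: Vole (all prey gone) → extinct.
No further losses. Total secondary extinctions: 1.

1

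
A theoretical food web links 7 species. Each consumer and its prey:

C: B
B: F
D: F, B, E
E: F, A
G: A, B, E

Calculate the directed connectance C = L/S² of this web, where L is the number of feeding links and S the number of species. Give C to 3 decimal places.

C = 0.204

The web has S = 7 species and L = 10 feeding links.
C = L / S² = 10 / 49 = 0.2041 ≈ 0.204.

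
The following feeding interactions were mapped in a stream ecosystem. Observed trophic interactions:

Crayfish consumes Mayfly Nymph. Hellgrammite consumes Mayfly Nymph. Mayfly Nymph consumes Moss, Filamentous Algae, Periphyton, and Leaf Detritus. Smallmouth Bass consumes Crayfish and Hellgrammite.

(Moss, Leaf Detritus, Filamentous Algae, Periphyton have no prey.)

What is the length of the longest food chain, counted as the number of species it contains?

4 species

One longest chain: Moss → Mayfly Nymph → Crayfish → Smallmouth Bass.
It has 4 species and 3 links.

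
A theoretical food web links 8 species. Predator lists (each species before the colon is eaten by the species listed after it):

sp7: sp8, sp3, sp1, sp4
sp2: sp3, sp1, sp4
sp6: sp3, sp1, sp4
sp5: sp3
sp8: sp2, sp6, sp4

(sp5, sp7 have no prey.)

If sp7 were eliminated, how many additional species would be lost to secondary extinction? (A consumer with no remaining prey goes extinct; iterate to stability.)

5

Remove sp7.
Round 1: sp8 (all prey gone) → extinct.
Round 2: sp2 (all prey gone), sp6 (all prey gone) → extinct.
Round 3: sp1 (all prey gone), sp4 (all prey gone) → extinct.
No further losses. Total secondary extinctions: 5.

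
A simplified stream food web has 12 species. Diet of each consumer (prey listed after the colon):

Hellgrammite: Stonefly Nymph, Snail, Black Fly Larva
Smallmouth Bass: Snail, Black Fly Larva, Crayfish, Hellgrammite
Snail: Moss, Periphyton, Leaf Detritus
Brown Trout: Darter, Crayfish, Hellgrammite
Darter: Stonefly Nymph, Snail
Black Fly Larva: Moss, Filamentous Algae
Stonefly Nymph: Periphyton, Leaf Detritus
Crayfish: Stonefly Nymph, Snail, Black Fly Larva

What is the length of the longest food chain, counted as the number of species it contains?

4 species

One longest chain: Periphyton → Stonefly Nymph → Crayfish → Smallmouth Bass.
It has 4 species and 3 links.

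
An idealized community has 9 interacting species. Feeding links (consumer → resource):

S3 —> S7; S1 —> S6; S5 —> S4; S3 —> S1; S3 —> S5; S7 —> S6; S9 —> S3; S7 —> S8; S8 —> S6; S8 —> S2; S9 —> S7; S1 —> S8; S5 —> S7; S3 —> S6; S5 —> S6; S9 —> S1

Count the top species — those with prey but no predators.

1

Top species (has prey, but nothing eats it): S9.
Count: 1.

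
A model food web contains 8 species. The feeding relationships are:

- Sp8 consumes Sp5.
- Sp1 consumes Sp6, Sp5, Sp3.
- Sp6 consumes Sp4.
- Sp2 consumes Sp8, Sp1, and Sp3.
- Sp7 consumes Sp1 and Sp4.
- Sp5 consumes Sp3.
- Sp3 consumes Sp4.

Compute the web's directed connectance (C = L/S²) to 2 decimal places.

C = 0.19

The web has S = 8 species and L = 12 feeding links.
C = L / S² = 12 / 64 = 0.1875 ≈ 0.19.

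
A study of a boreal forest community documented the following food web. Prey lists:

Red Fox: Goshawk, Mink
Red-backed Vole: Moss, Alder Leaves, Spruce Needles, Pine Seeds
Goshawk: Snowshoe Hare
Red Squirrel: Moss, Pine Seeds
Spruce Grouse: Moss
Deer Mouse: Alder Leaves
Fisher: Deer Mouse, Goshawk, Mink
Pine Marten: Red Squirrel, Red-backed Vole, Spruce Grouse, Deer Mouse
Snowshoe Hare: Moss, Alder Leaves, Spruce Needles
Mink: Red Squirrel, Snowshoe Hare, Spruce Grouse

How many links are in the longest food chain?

One longest chain: Moss → Snowshoe Hare → Goshawk → Red Fox.
It has 4 species and 3 links.

3 links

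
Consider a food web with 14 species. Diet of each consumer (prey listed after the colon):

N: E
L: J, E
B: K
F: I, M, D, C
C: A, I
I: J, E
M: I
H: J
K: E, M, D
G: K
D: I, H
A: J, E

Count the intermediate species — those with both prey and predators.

Intermediate species (has both prey and predators): A, I, H, M, D, C, K.
Count: 7.

7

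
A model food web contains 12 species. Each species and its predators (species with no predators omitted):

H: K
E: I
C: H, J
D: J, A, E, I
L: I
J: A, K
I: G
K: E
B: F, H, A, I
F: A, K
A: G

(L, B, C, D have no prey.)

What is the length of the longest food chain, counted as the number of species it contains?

6 species

One longest chain: B → F → K → E → I → G.
It has 6 species and 5 links.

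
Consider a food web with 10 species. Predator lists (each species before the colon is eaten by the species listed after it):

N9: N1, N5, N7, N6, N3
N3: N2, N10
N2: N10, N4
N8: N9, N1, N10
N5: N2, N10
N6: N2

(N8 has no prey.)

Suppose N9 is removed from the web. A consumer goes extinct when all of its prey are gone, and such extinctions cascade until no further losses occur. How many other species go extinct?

6

Remove N9.
Round 1: N5 (all prey gone), N7 (all prey gone), N6 (all prey gone), N3 (all prey gone) → extinct.
Round 2: N2 (all prey gone) → extinct.
Round 3: N4 (all prey gone) → extinct.
No further losses. Total secondary extinctions: 6.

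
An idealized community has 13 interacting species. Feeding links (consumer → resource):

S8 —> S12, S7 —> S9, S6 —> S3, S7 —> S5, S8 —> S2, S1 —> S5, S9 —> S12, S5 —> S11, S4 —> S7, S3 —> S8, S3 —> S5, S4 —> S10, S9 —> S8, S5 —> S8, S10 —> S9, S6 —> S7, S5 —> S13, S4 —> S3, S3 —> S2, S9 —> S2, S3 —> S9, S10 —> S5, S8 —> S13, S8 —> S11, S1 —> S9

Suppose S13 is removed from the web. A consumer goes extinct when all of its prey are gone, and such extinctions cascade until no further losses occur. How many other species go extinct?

Remove S13.
Every predator of it retains at least one other prey: S8 still has S2, S12, S11; S5 still has S11, S8.
No consumer loses all prey, so no secondary extinctions occur.

0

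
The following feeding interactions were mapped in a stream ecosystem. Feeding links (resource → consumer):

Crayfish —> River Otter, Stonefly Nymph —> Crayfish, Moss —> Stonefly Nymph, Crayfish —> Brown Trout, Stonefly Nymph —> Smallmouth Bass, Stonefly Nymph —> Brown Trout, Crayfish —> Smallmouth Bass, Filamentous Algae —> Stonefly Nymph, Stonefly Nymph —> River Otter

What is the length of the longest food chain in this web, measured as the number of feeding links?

One longest chain: Moss → Stonefly Nymph → Crayfish → River Otter.
It has 4 species and 3 links.

3 links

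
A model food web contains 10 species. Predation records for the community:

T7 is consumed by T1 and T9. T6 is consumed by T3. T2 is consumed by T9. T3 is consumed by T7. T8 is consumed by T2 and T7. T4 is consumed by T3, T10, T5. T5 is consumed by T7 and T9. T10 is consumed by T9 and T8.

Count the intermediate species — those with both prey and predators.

6

Intermediate species (has both prey and predators): T5, T3, T10, T8, T2, T7.
Count: 6.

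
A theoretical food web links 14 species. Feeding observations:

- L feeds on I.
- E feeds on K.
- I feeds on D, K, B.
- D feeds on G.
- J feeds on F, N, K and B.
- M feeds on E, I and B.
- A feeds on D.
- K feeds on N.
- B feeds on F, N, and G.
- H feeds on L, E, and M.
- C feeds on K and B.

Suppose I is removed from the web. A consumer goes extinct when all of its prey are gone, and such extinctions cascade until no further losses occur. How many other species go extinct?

1

Remove I.
Round 1: L (all prey gone) → extinct.
No further losses. Total secondary extinctions: 1.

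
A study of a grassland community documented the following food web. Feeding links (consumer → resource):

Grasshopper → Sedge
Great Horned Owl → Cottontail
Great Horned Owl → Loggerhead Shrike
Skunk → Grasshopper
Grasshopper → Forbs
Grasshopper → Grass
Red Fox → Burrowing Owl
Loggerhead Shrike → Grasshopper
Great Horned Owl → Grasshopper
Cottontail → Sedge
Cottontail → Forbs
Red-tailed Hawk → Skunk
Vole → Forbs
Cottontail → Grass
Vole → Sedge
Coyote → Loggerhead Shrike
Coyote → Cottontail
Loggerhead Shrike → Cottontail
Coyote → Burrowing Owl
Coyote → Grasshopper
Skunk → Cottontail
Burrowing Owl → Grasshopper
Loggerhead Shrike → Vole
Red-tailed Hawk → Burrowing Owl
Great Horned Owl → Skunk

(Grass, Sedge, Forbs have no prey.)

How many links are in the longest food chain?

3 links

One longest chain: Grass → Grasshopper → Burrowing Owl → Coyote.
It has 4 species and 3 links.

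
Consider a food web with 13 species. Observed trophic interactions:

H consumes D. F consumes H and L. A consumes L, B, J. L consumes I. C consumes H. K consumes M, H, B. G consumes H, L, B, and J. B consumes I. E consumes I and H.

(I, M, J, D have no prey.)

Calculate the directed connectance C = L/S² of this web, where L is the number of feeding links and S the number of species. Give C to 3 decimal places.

C = 0.107

The web has S = 13 species and L = 18 feeding links.
C = L / S² = 18 / 169 = 0.1065 ≈ 0.107.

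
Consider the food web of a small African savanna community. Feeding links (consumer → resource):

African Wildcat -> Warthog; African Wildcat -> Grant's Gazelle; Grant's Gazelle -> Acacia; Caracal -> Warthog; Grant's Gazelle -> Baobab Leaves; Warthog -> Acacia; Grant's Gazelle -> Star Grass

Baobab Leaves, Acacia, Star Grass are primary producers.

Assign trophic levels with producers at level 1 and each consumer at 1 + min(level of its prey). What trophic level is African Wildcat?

Acacia is a producer → level 1.
Warthog eats Acacia → level 2.
African Wildcat eats Warthog → level 3.
No prey of African Wildcat is below level 2, so 3 is the minimum.

Trophic level 3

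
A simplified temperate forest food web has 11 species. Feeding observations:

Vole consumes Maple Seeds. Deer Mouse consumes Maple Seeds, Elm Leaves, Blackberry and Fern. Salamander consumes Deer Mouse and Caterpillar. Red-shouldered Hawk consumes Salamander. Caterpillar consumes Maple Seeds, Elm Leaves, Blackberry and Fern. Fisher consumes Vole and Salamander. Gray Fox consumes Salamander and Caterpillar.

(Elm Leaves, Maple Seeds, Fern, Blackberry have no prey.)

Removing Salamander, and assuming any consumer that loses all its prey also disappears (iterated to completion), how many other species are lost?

Remove Salamander.
Round 1: Red-shouldered Hawk (all prey gone) → extinct.
No further losses. Total secondary extinctions: 1.

1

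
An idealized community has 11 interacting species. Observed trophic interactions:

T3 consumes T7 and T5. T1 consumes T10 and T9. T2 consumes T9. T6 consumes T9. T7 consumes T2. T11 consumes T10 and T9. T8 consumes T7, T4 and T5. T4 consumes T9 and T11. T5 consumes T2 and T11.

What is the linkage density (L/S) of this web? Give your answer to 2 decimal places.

There are L = 16 links among S = 11 species.
L/S = 16/11 = 1.4545 ≈ 1.45.

L/S = 1.45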